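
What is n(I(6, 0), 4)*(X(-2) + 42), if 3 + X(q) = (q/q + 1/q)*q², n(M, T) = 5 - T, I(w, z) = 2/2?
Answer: 41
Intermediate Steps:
I(w, z) = 1 (I(w, z) = 2*(½) = 1)
X(q) = -3 + q²*(1 + 1/q) (X(q) = -3 + (q/q + 1/q)*q² = -3 + (1 + 1/q)*q² = -3 + q²*(1 + 1/q))
n(I(6, 0), 4)*(X(-2) + 42) = (5 - 1*4)*((-3 - 2 + (-2)²) + 42) = (5 - 4)*((-3 - 2 + 4) + 42) = 1*(-1 + 42) = 1*41 = 41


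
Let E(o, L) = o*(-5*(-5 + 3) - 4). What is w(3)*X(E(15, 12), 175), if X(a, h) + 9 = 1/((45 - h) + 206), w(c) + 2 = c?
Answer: -683/76 ≈ -8.9868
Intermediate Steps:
w(c) = -2 + c
E(o, L) = 6*o (E(o, L) = o*(-5*(-2) - 4) = o*(10 - 4) = o*6 = 6*o)
X(a, h) = -9 + 1/(251 - h) (X(a, h) = -9 + 1/((45 - h) + 206) = -9 + 1/(251 - h))
w(3)*X(E(15, 12), 175) = (-2 + 3)*((2258 - 9*175)/(-251 + 175)) = 1*((2258 - 1575)/(-76)) = 1*(-1/76*683) = 1*(-683/76) = -683/76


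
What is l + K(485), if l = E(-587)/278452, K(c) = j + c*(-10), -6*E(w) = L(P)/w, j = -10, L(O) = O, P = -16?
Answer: -595780075982/122588493 ≈ -4860.0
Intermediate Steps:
E(w) = 8/(3*w) (E(w) = -(-8)/(3*w) = 8/(3*w))
K(c) = -10 - 10*c (K(c) = -10 + c*(-10) = -10 - 10*c)
l = -2/122588493 (l = ((8/3)/(-587))/278452 = ((8/3)*(-1/587))*(1/278452) = -8/1761*1/278452 = -2/122588493 ≈ -1.6315e-8)
l + K(485) = -2/122588493 + (-10 - 10*485) = -2/122588493 + (-10 - 4850) = -2/122588493 - 4860 = -595780075982/122588493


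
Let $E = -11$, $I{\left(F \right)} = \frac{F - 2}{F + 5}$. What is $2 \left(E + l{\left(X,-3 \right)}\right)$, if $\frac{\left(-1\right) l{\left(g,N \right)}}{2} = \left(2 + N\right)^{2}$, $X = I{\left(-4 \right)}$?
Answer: $-26$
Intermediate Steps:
$I{\left(F \right)} = \frac{-2 + F}{5 + F}$
$X = -6$ ($X = \frac{-2 - 4}{5 - 4} = 1^{-1} \left(-6\right) = 1 \left(-6\right) = -6$)
$l{\left(g,N \right)} = - 2 \left(2 + N\right)^{2}$
$2 \left(E + l{\left(X,-3 \right)}\right) = 2 \left(-11 - 2 \left(2 - 3\right)^{2}\right) = 2 \left(-11 - 2 \left(-1\right)^{2}\right) = 2 \left(-11 - 2\right) = 2 \left(-13\right) = -26$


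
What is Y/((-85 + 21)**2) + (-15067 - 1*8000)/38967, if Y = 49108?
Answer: 151592417/13300736 ≈ 11.397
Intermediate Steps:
Y/((-85 + 21)**2) + (-15067 - 1*8000)/38967 = 49108/((-85 + 21)**2) + (-15067 - 1*8000)/38967 = 49108/((-64)**2) + (-15067 - 8000)*(1/38967) = 49108/4096 - 23067*1/38967 = 49108*(1/4096) - 7689/12989 = 12277/1024 - 7689/12989 = 151592417/13300736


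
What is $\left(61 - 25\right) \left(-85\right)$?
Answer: $-3060$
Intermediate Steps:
$\left(61 - 25\right) \left(-85\right) = 36 \left(-85\right) = -3060$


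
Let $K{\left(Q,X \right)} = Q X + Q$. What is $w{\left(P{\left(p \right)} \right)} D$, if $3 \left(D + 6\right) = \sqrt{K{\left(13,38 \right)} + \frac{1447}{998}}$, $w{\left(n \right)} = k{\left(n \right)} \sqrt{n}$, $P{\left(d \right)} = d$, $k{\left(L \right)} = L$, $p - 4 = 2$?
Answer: $\frac{\sqrt{6} \left(-17964 + \sqrt{506418134}\right)}{499} \approx 22.285$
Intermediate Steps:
$p = 6$ ($p = 4 + 2 = 6$)
$w{\left(n \right)} = n^{\frac{3}{2}}$ ($w{\left(n \right)} = n \sqrt{n} = n^{\frac{3}{2}}$)
$K{\left(Q,X \right)} = Q + Q X$
$D = -6 + \frac{\sqrt{506418134}}{2994}$ ($D = -6 + \frac{\sqrt{13 \left(1 + 38\right) + \frac{1447}{998}}}{3} = -6 + \frac{\sqrt{13 \cdot 39 + 1447 \cdot \frac{1}{998}}}{3} = -6 + \frac{\sqrt{507 + \frac{1447}{998}}}{3} = -6 + \frac{\sqrt{\frac{507433}{998}}}{3} = -6 + \frac{\frac{1}{998} \sqrt{506418134}}{3} = -6 + \frac{\sqrt{506418134}}{2994} \approx 1.5163$)
$w{\left(P{\left(p \right)} \right)} D = 6^{\frac{3}{2}} \left(-6 + \frac{\sqrt{506418134}}{2994}\right) = 6 \sqrt{6} \left(-6 + \frac{\sqrt{506418134}}{2994}\right)$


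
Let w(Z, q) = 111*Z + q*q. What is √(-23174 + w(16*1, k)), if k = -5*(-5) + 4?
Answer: I*√20557 ≈ 143.38*I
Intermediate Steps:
k = 29 (k = 25 + 4 = 29)
w(Z, q) = q² + 111*Z (w(Z, q) = 111*Z + q² = q² + 111*Z)
√(-23174 + w(16*1, k)) = √(-23174 + (29² + 111*(16*1))) = √(-23174 + (841 + 111*16)) = √(-23174 + (841 + 1776)) = √(-23174 + 2617) = √(-20557) = I*√20557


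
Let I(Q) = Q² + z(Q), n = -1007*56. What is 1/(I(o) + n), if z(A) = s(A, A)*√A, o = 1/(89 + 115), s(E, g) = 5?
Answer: -97664822945136/5507514692963058241 - 84896640*√51/5507514692963058241 ≈ -1.7733e-5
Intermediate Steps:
o = 1/204 ≈ 0.0049020
n = -56392
z(A) = 5*√A
I(Q) = Q² + 5*√Q
1/(I(o) + n) = 1/(((1/204)² + 5*√(1/204)) - 56392) = 1/((1/41616 + 5*(√51/102)) - 56392) = 1/((1/41616 + 5*√51/102) - 56392) = 1/(-2346809471/41616 + 5*√51/102)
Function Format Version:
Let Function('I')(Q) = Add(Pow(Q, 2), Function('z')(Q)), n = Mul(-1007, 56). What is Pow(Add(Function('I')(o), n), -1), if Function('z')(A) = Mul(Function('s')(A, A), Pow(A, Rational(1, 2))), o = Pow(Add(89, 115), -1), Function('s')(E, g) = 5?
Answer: Add(Rational(-97664822945136, 5507514692963058241), Mul(Rational(-84896640, 5507514692963058241), Pow(51, Rational(1, 2)))) ≈ -1.7733e-5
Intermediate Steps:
o = Rational(1, 204) (o = Pow(204, -1) = Rational(1, 204) ≈ 0.0049020)
n = -56392
Function('z')(A) = Mul(5, Pow(A, Rational(1, 2)))
Function('I')(Q) = Add(Pow(Q, 2), Mul(5, Pow(Q, Rational(1, 2))))
Pow(Add(Function('I')(o), n), -1) = Pow(Add(Add(Pow(Rational(1, 204), 2), Mul(5, Pow(Rational(1, 204), Rational(1, 2)))), -56392), -1) = Pow(Add(Add(Rational(1, 41616), Mul(5, Mul(Rational(1, 102), Pow(51, Rational(1, 2))))), -56392), -1) = Pow(Add(Add(Rational(1, 41616), Mul(Rational(5, 102), Pow(51, Rational(1, 2)))), -56392), -1) = Pow(Add(Rational(-2346809471, 41616), Mul(Rational(5, 102), Pow(51, Rational(1, 2)))), -1)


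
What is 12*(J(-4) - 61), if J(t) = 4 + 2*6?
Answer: -540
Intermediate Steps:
J(t) = 16 (J(t) = 4 + 12 = 16)
12*(J(-4) - 61) = 12*(16 - 61) = 12*(-45) = -540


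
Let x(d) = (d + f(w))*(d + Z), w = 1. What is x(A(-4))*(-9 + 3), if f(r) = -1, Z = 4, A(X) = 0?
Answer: 24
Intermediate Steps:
x(d) = (-1 + d)*(4 + d) (x(d) = (d - 1)*(d + 4) = (-1 + d)*(4 + d))
x(A(-4))*(-9 + 3) = (-4 + 0² + 3*0)*(-9 + 3) = (-4 + 0 + 0)*(-6) = -4*(-6) = 24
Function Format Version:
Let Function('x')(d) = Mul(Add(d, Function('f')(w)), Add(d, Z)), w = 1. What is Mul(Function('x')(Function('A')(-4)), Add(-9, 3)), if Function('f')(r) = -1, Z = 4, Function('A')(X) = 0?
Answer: 24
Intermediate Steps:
Function('x')(d) = Mul(Add(-1, d), Add(4, d)) (Function('x')(d) = Mul(Add(d, -1), Add(d, 4)) = Mul(Add(-1, d), Add(4, d)))
Mul(Function('x')(Function('A')(-4)), Add(-9, 3)) = Mul(Add(-4, Pow(0, 2), Mul(3, 0)), Add(-9, 3)) = Mul(Add(-4, 0, 0), -6) = Mul(-4, -6) = 24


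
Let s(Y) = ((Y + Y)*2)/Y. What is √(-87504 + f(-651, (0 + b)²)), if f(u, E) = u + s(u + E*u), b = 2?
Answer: 7*I*√1799 ≈ 296.9*I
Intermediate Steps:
s(Y) = 4 (s(Y) = ((2*Y)*2)/Y = (4*Y)/Y = 4)
f(u, E) = 4 + u (f(u, E) = u + 4 = 4 + u)
√(-87504 + f(-651, (0 + b)²)) = √(-87504 + (4 - 651)) = √(-87504 - 647) = √(-88151) = 7*I*√1799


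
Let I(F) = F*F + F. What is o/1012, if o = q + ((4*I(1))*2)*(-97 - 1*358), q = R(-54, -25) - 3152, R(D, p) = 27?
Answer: -10405/1012 ≈ -10.282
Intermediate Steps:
I(F) = F + F² (I(F) = F² + F = F + F²)
q = -3125 (q = 27 - 3152 = -3125)
o = -10405 (o = -3125 + ((4*(1*(1 + 1)))*2)*(-97 - 1*358) = -3125 + ((4*(1*2))*2)*(-97 - 358) = -3125 + ((4*2)*2)*(-455) = -3125 + (8*2)*(-455) = -3125 + 16*(-455) = -3125 - 7280 = -10405)
o/1012 = -10405/1012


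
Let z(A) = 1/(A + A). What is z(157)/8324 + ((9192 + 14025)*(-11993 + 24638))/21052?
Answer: 191834477421073/13756092568 ≈ 13945.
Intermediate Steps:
z(A) = 1/(2*A)
z(157)/8324 + ((9192 + 14025)*(-11993 + 24638))/21052 = ((½)/157)/8324 + ((9192 + 14025)*(-11993 + 24638))/21052 = ((½)*(1/157))*(1/8324) + (23217*12645)*(1/21052) = (1/314)*(1/8324) + 293578965*(1/21052) = 1/2613736 + 293578965/21052 = 191834477421073/13756092568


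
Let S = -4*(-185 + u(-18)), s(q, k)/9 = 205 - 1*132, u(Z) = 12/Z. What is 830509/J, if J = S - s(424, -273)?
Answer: 2491527/257 ≈ 9694.7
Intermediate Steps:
s(q, k) = 657 (s(q, k) = 9*(205 - 1*132) = 9*(205 - 132) = 9*73 = 657)
S = 2228/3 (S = -4*(-185 + 12/(-18)) = -4*(-185 + 12*(-1/18)) = -4*(-185 - ⅔) = -4*(-557/3) = 2228/3 ≈ 742.67)
J = 257/3 (J = 2228/3 - 1*657 = 2228/3 - 657 = 257/3 ≈ 85.667)
830509/J = 830509/(257/3) = 830509*(3/257) = 2491527/257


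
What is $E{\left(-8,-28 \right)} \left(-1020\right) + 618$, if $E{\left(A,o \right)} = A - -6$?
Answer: $2658$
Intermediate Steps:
$E{\left(A,o \right)} = 6 + A$ ($E{\left(A,o \right)} = A + 6 = 6 + A$)
$E{\left(-8,-28 \right)} \left(-1020\right) + 618 = \left(6 - 8\right) \left(-1020\right) + 618 = \left(-2\right) \left(-1020\right) + 618 = 2040 + 618 = 2658$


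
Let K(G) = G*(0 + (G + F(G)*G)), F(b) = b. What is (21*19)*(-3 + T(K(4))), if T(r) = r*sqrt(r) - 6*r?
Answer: -192717 + 127680*sqrt(5) ≈ 92784.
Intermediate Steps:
K(G) = G*(G + G**2) (K(G) = G*(0 + (G + G*G)) = G*(0 + (G + G**2)) = G*(G + G**2))
T(r) = r**(3/2) - 6*r
(21*19)*(-3 + T(K(4))) = (21*19)*(-3 + ((4**2*(1 + 4))**(3/2) - 6*4**2*(1 + 4))) = 399*(-3 + ((16*5)**(3/2) - 96*5)) = 399*(-3 + (80**(3/2) - 6*80)) = 399*(-3 + (320*sqrt(5) - 480)) = 399*(-3 + (-480 + 320*sqrt(5))) = 399*(-483 + 320*sqrt(5)) = -192717 + 127680*sqrt(5)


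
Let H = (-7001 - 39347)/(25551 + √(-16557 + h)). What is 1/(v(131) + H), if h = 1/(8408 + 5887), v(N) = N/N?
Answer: -7595899699051/6183041594969 - 46348*I*√3383373678630/6183041594969 ≈ -1.2285 - 0.013788*I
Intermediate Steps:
v(N) = 1
h = 1/14295 ≈ 6.9955e-5
H = -46348/(25551 + I*√3383373678630/14295) (H = (-7001 - 39347)/(25551 + √(-16557 + 1/14295)) = -46348/(25551 + √(-236682314/14295)) = -46348/(25551 + I*√3383373678630/14295) ≈ -1.8139 + 0.0091347*I)
1/(v(131) + H) = 1/(1 + (-16928678607660/9332778908609 + 46348*I*√3383373678630/9332778908609)) = 1/(-7595899699051/9332778908609 + 46348*I*√3383373678630/9332778908609)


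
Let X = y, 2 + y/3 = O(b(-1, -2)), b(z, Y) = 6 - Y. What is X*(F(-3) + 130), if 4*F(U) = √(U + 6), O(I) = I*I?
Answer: 24180 + 93*√3/2 ≈ 24261.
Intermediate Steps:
O(I) = I²
F(U) = √(6 + U)/4 (F(U) = √(U + 6)/4 = √(6 + U)/4)
y = 186 (y = -6 + 3*(6 - 1*(-2))² = -6 + 3*(6 + 2)² = -6 + 3*8² = -6 + 3*64 = -6 + 192 = 186)
X = 186
X*(F(-3) + 130) = 186*(√(6 - 3)/4 + 130) = 186*(√3/4 + 130) = 186*(130 + √3/4) = 24180 + 93*√3/2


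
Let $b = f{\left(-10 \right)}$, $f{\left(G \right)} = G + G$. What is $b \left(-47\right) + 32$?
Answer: $972$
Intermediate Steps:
$f{\left(G \right)} = 2 G$
$b = -20$ ($b = 2 \left(-10\right) = -20$)
$b \left(-47\right) + 32 = \left(-20\right) \left(-47\right) + 32 = 940 + 32 = 972$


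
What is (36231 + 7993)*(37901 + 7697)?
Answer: 2016525952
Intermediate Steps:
(36231 + 7993)*(37901 + 7697) = 44224*45598 = 2016525952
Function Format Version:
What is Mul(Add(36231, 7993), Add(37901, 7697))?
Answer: 2016525952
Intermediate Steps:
Mul(Add(36231, 7993), Add(37901, 7697)) = Mul(44224, 45598) = 2016525952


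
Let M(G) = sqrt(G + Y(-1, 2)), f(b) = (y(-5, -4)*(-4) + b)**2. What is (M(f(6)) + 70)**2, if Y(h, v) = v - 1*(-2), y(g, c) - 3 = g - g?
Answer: 4940 + 280*sqrt(10) ≈ 5825.4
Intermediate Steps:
y(g, c) = 3 (y(g, c) = 3 + (g - g) = 3 + 0 = 3)
Y(h, v) = 2 + v (Y(h, v) = v + 2 = 2 + v)
f(b) = (-12 + b)**2 (f(b) = (3*(-4) + b)**2 = (-12 + b)**2)
M(G) = sqrt(4 + G) (M(G) = sqrt(G + (2 + 2)) = sqrt(G + 4) = sqrt(4 + G))
(M(f(6)) + 70)**2 = (sqrt(4 + (-12 + 6)**2) + 70)**2 = (sqrt(4 + (-6)**2) + 70)**2 = (sqrt(4 + 36) + 70)**2 = (sqrt(40) + 70)**2 = (2*sqrt(10) + 70)**2 = (70 + 2*sqrt(10))**2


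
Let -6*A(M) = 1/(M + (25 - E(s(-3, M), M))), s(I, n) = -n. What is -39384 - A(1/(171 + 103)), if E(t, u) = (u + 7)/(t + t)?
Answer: -31871974471/809262 ≈ -39384.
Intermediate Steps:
E(t, u) = (7 + u)/(2*t) (E(t, u) = (7 + u)/((2*t)) = (7 + u)*(1/(2*t)) = (7 + u)/(2*t))
A(M) = -1/(6*(25 + M + (7 + M)/(2*M))) (A(M) = -1/(6*(M + (25 - (7 + M)/(2*((-M)))))) = -1/(6*(M + (25 - (-1/M)*(7 + M)/2))) = -1/(6*(M + (25 - (-1)*(7 + M)/(2*M)))) = -1/(6*(M + (25 + (7 + M)/(2*M)))) = -1/(6*(25 + M + (7 + M)/(2*M))))
-39384 - A(1/(171 + 103)) = -39384 - (-1)/((171 + 103)*(21 + 6*(1/(171 + 103))² + 153/(171 + 103))) = -39384 - (-1)/(274*(21 + 6*(1/274)² + 153/274)) = -39384 - (-1)/(274*(21 + 6*(1/274)² + 153*(1/274))) = -39384 - (-1)/(274*(21 + 6*(1/75076) + 153/274)) = -39384 - (-1)/(274*(21 + 3/37538 + 153/274)) = -39384 - (-1)/(274*404631/18769) = -39384 - (-1)*18769/(274*404631) = -39384 - 1*(-137/809262) = -39384 + 137/809262 = -31871974471/809262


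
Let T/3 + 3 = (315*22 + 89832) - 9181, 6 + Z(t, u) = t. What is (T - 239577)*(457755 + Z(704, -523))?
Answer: 10616396121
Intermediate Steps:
Z(t, u) = -6 + t
T = 262734 (T = -9 + 3*((315*22 + 89832) - 9181) = -9 + 3*((6930 + 89832) - 9181) = -9 + 3*(96762 - 9181) = -9 + 3*87581 = -9 + 262743 = 262734)
(T - 239577)*(457755 + Z(704, -523)) = (262734 - 239577)*(457755 + (-6 + 704)) = 23157*(457755 + 698) = 23157*458453 = 10616396121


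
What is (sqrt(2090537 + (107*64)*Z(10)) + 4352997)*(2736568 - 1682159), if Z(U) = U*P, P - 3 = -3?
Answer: 4589839213773 + 1054409*sqrt(2090537) ≈ 4.5914e+12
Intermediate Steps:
P = 0 (P = 3 - 3 = 0)
Z(U) = 0 (Z(U) = U*0 = 0)
(sqrt(2090537 + (107*64)*Z(10)) + 4352997)*(2736568 - 1682159) = (sqrt(2090537 + (107*64)*0) + 4352997)*(2736568 - 1682159) = (sqrt(2090537 + 6848*0) + 4352997)*1054409 = (sqrt(2090537 + 0) + 4352997)*1054409 = (sqrt(2090537) + 4352997)*1054409 = (4352997 + sqrt(2090537))*1054409 = 4589839213773 + 1054409*sqrt(2090537)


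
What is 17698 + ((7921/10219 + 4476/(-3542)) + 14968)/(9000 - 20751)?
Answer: 342138569299391/19333438509 ≈ 17697.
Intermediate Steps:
17698 + ((7921/10219 + 4476/(-3542)) + 14968)/(9000 - 20751) = 17698 + ((7921*(1/10219) + 4476*(-1/3542)) + 14968)/(-11751) = 17698 + ((7921/10219 - 2238/1771) + 14968)*(-1/11751) = 17698 + (-803821/1645259 + 14968)*(-1/11751) = 17698 + (24625432891/1645259)*(-1/11751) = 17698 - 24625432891/19333438509 = 342138569299391/19333438509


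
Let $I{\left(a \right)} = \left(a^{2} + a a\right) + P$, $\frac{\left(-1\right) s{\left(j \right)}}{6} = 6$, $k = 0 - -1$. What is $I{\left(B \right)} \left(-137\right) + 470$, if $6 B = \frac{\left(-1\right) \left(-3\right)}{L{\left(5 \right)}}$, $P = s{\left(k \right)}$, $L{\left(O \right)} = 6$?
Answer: $\frac{388807}{72} \approx 5400.1$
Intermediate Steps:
$k = 1$ ($k = 0 + 1 = 1$)
$s{\left(j \right)} = -36$ ($s{\left(j \right)} = \left(-6\right) 6 = -36$)
$P = -36$
$B = \frac{1}{12}$ ($B = \frac{\left(-1\right) \left(-3\right) \frac{1}{6}}{6} = \frac{3 \cdot \frac{1}{6}}{6} = \frac{1}{6} \cdot \frac{1}{2} = \frac{1}{12} \approx 0.083333$)
$I{\left(a \right)} = -36 + 2 a^{2}$ ($I{\left(a \right)} = \left(a^{2} + a a\right) - 36 = \left(a^{2} + a^{2}\right) - 36 = 2 a^{2} - 36 = -36 + 2 a^{2}$)
$I{\left(B \right)} \left(-137\right) + 470 = \left(-36 + \frac{2}{144}\right) \left(-137\right) + 470 = \left(-36 + 2 \cdot \frac{1}{144}\right) \left(-137\right) + 470 = \left(-36 + \frac{1}{72}\right) \left(-137\right) + 470 = \left(- \frac{2591}{72}\right) \left(-137\right) + 470 = \frac{354967}{72} + 470 = \frac{388807}{72}$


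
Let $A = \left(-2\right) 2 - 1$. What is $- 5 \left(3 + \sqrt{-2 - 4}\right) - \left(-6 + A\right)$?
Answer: $-4 - 5 i \sqrt{6} \approx -4.0 - 12.247 i$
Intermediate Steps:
$A = -5$ ($A = -4 - 1 = -5$)
$- 5 \left(3 + \sqrt{-2 - 4}\right) - \left(-6 + A\right) = - 5 \left(3 + \sqrt{-2 - 4}\right) + \left(6 - -5\right) = - 5 \left(3 + \sqrt{-6}\right) + \left(6 + 5\right) = - 5 \left(3 + i \sqrt{6}\right) + 11 = \left(-15 - 5 i \sqrt{6}\right) + 11 = -4 - 5 i \sqrt{6}$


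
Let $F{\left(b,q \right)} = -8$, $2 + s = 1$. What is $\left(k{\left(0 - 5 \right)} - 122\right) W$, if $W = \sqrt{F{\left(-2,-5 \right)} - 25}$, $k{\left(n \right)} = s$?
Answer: $- 123 i \sqrt{33} \approx - 706.58 i$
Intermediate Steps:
$s = -1$ ($s = -2 + 1 = -1$)
$k{\left(n \right)} = -1$
$W = i \sqrt{33}$ ($W = \sqrt{-8 - 25} = \sqrt{-33} = i \sqrt{33} \approx 5.7446 i$)
$\left(k{\left(0 - 5 \right)} - 122\right) W = \left(-1 - 122\right) i \sqrt{33} = - 123 i \sqrt{33}$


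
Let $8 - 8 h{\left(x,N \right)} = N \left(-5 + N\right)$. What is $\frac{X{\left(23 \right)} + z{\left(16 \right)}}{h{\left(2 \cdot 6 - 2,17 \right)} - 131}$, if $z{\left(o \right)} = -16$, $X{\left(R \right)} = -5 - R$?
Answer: $\frac{88}{311} \approx 0.28296$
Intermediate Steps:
$h{\left(x,N \right)} = 1 - \frac{N \left(-5 + N\right)}{8}$
$\frac{X{\left(23 \right)} + z{\left(16 \right)}}{h{\left(2 \cdot 6 - 2,17 \right)} - 131} = \frac{\left(-5 - 23\right) - 16}{\left(1 - \frac{17^{2}}{8} + \frac{5}{8} \cdot 17\right) - 131} = \frac{\left(-5 - 23\right) - 16}{\left(1 - \frac{289}{8} + \frac{85}{8}\right) - 131} = \frac{-28 - 16}{\left(1 - \frac{289}{8} + \frac{85}{8}\right) - 131} = - \frac{44}{- \frac{49}{2} - 131} = - \frac{44}{- \frac{311}{2}} = \left(-44\right) \left(- \frac{2}{311}\right) = \frac{88}{311}$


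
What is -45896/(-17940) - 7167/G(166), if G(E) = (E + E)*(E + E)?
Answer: 1232566181/494354640 ≈ 2.4933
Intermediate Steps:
G(E) = 4*E**2 (G(E) = (2*E)*(2*E) = 4*E**2)
-45896/(-17940) - 7167/G(166) = -45896/(-17940) - 7167/(4*166**2) = -45896*(-1/17940) - 7167/(4*27556) = 11474/4485 - 7167/110224 = 1232566181/494354640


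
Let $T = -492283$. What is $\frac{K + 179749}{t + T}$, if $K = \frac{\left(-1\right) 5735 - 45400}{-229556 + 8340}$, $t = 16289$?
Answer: $- \frac{39763405919}{105297488704} \approx -0.37763$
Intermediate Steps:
$K = \frac{51135}{221216}$ ($K = \frac{-5735 - 45400}{-221216} = \left(-51135\right) \left(- \frac{1}{221216}\right) = \frac{51135}{221216} \approx 0.23115$)
$\frac{K + 179749}{t + T} = \frac{\frac{51135}{221216} + 179749}{16289 - 492283} = \frac{39763405919}{221216 \left(-475994\right)} = \frac{39763405919}{221216} \left(- \frac{1}{475994}\right) = - \frac{39763405919}{105297488704}$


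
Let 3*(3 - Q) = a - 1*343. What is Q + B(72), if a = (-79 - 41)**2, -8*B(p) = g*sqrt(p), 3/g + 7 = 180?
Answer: -14048/3 - 9*sqrt(2)/692 ≈ -4682.7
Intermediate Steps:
g = 3/173 (g = 3/(-7 + 180) = 3/173 ≈ 0.017341)
B(p) = -3*sqrt(p)/1384
a = 14400 (a = (-120)**2 = 14400)
Q = -14048/3 (Q = 3 - (14400 - 1*343)/3 = 3 - (14400 - 343)/3 = 3 - 1/3*14057 = 3 - 14057/3 = -14048/3 ≈ -4682.7)
Q + B(72) = -14048/3 - 9*sqrt(2)/692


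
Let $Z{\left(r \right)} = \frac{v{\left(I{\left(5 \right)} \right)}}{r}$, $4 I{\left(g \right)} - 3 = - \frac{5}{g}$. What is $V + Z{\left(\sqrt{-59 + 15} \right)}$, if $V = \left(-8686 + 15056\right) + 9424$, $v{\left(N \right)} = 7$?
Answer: $15794 - \frac{7 i \sqrt{11}}{22} \approx 15794.0 - 1.0553 i$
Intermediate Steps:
$I{\left(g \right)} = \frac{3}{4} - \frac{5}{4 g}$ ($I{\left(g \right)} = \frac{3}{4} + \frac{\left(-5\right) \frac{1}{g}}{4} = \frac{3}{4} - \frac{5}{4 g}$)
$V = 15794$ ($V = 6370 + 9424 = 15794$)
$Z{\left(r \right)} = \frac{7}{r}$
$V + Z{\left(\sqrt{-59 + 15} \right)} = 15794 + \frac{7}{\sqrt{-59 + 15}} = 15794 + \frac{7}{\sqrt{-44}} = 15794 + \frac{7}{2 i \sqrt{11}} = 15794 + 7 \left(- \frac{i \sqrt{11}}{22}\right) = 15794 - \frac{7 i \sqrt{11}}{22}$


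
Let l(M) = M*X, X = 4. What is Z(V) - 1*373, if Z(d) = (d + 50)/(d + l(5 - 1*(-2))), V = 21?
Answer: -18206/49 ≈ -371.55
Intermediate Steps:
l(M) = 4*M (l(M) = M*4 = 4*M)
Z(d) = (50 + d)/(28 + d) (Z(d) = (d + 50)/(d + 4*(5 - 1*(-2))) = (50 + d)/(d + 4*(5 + 2)) = (50 + d)/(d + 4*7) = (50 + d)/(d + 28) = (50 + d)/(28 + d))
Z(V) - 1*373 = (50 + 21)/(28 + 21) - 1*373 = 71/49 - 373 = -18206/49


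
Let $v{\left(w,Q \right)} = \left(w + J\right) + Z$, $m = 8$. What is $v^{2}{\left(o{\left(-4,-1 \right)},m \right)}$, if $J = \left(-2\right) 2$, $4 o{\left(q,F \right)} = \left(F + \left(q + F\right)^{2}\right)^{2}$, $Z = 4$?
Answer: $20736$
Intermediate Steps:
$o{\left(q,F \right)} = \frac{\left(F + \left(F + q\right)^{2}\right)^{2}}{4}$ ($o{\left(q,F \right)} = \frac{\left(F + \left(q + F\right)^{2}\right)^{2}}{4} = \frac{\left(F + \left(F + q\right)^{2}\right)^{2}}{4}$)
$J = -4$
$v{\left(w,Q \right)} = w$ ($v{\left(w,Q \right)} = \left(w - 4\right) + 4 = \left(-4 + w\right) + 4 = w$)
$v^{2}{\left(o{\left(-4,-1 \right)},m \right)} = \left(\frac{\left(-1 + \left(-1 - 4\right)^{2}\right)^{2}}{4}\right)^{2} = \left(\frac{\left(-1 + \left(-5\right)^{2}\right)^{2}}{4}\right)^{2} = \left(\frac{\left(-1 + 25\right)^{2}}{4}\right)^{2} = \left(\frac{24^{2}}{4}\right)^{2} = \left(\frac{1}{4} \cdot 576\right)^{2} = 144^{2} = 20736$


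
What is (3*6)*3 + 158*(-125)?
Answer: -19696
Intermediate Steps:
(3*6)*3 + 158*(-125) = 18*3 - 19750 = 54 - 19750 = -19696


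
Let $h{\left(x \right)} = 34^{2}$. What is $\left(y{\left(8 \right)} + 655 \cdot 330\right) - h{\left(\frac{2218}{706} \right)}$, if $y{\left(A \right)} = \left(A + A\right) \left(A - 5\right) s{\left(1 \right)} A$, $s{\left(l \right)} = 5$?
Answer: $216914$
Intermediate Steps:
$y{\left(A \right)} = 10 A^{2} \left(-5 + A\right)$ ($y{\left(A \right)} = \left(A + A\right) \left(A - 5\right) 5 A = 2 A \left(-5 + A\right) 5 A = 10 A \left(-5 + A\right) A = 10 A^{2} \left(-5 + A\right)$)
$h{\left(x \right)} = 1156$
$\left(y{\left(8 \right)} + 655 \cdot 330\right) - h{\left(\frac{2218}{706} \right)} = \left(10 \cdot 8^{2} \left(-5 + 8\right) + 655 \cdot 330\right) - 1156 = \left(10 \cdot 64 \cdot 3 + 216150\right) - 1156 = \left(1920 + 216150\right) - 1156 = 218070 - 1156 = 216914$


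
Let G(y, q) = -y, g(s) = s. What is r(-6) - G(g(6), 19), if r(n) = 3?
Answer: 9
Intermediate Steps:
r(-6) - G(g(6), 19) = 3 - (-1)*6 = 3 - 1*(-6) = 3 + 6 = 9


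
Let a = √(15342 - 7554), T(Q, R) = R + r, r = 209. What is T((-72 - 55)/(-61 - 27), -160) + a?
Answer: 49 + 2*√1947 ≈ 137.25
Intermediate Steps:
T(Q, R) = 209 + R (T(Q, R) = R + 209 = 209 + R)
a = 2*√1947 (a = √7788 = 2*√1947 ≈ 88.250)
T((-72 - 55)/(-61 - 27), -160) + a = (209 - 160) + 2*√1947 = 49 + 2*√1947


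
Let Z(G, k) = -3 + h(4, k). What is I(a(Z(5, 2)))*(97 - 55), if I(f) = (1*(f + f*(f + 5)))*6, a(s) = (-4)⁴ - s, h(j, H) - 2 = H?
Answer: 16771860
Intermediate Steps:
h(j, H) = 2 + H
Z(G, k) = -1 + k (Z(G, k) = -3 + (2 + k) = -1 + k)
a(s) = 256 - s
I(f) = 6*f + 6*f*(5 + f) (I(f) = (1*(f + f*(5 + f)))*6 = (f + f*(5 + f))*6 = 6*f + 6*f*(5 + f))
I(a(Z(5, 2)))*(97 - 55) = (6*(256 - (-1 + 2))*(6 + (256 - (-1 + 2))))*(97 - 55) = (6*(256 - 1*1)*(6 + (256 - 1*1)))*42 = (6*(256 - 1)*(6 + (256 - 1)))*42 = (6*255*(6 + 255))*42 = (6*255*261)*42 = 399330*42 = 16771860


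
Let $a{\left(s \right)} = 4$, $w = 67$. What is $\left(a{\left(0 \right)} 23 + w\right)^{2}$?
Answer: $25281$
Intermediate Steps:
$\left(a{\left(0 \right)} 23 + w\right)^{2} = \left(4 \cdot 23 + 67\right)^{2} = \left(92 + 67\right)^{2} = 159^{2} = 25281$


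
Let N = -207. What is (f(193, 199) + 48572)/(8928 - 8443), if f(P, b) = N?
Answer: 9673/97 ≈ 99.722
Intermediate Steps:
f(P, b) = -207
(f(193, 199) + 48572)/(8928 - 8443) = (-207 + 48572)/(8928 - 8443) = 48365/485 = 48365*(1/485) = 9673/97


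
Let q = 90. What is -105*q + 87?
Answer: -9363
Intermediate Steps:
-105*q + 87 = -105*90 + 87 = -9450 + 87 = -9363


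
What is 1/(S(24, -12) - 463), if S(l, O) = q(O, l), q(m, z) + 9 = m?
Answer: -1/484 ≈ -0.0020661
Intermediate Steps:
q(m, z) = -9 + m
S(l, O) = -9 + O
1/(S(24, -12) - 463) = 1/((-9 - 12) - 463) = 1/(-21 - 463) = 1/(-484) = -1/484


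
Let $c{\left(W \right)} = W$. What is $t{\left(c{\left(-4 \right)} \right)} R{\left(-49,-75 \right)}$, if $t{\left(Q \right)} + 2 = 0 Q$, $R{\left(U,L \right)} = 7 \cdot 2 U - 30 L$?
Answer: $-3128$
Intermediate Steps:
$R{\left(U,L \right)} = - 30 L + 14 U$ ($R{\left(U,L \right)} = 14 U - 30 L = - 30 L + 14 U$)
$t{\left(Q \right)} = -2$ ($t{\left(Q \right)} = -2 + 0 Q = -2 + 0 = -2$)
$t{\left(c{\left(-4 \right)} \right)} R{\left(-49,-75 \right)} = - 2 \left(\left(-30\right) \left(-75\right) + 14 \left(-49\right)\right) = - 2 \left(2250 - 686\right) = \left(-2\right) 1564 = -3128$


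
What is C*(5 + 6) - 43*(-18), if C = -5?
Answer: 719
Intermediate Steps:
C*(5 + 6) - 43*(-18) = -5*(5 + 6) - 43*(-18) = -5*11 + 774 = -55 + 774 = 719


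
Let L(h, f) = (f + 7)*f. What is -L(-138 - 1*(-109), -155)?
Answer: -22940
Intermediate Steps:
L(h, f) = f*(7 + f) (L(h, f) = (7 + f)*f = f*(7 + f))
-L(-138 - 1*(-109), -155) = -(-155)*(7 - 155) = -(-155)*(-148) = -1*22940 = -22940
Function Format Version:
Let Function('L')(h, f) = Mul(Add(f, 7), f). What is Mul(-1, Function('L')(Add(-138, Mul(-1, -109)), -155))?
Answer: -22940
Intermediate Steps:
Function('L')(h, f) = Mul(f, Add(7, f)) (Function('L')(h, f) = Mul(Add(7, f), f) = Mul(f, Add(7, f)))
Mul(-1, Function('L')(Add(-138, Mul(-1, -109)), -155)) = Mul(-1, Mul(-155, Add(7, -155))) = Mul(-1, Mul(-155, -148)) = Mul(-1, 22940) = -22940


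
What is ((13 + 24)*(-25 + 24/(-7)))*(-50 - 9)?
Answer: 434417/7 ≈ 62060.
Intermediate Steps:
((13 + 24)*(-25 + 24/(-7)))*(-50 - 9) = (37*(-25 + 24*(-⅐)))*(-59) = (37*(-25 - 24/7))*(-59) = (37*(-199/7))*(-59) = -7363/7*(-59) = 434417/7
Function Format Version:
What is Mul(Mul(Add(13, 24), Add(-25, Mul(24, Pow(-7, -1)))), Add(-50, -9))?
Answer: Rational(434417, 7) ≈ 62060.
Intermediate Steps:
Mul(Mul(Add(13, 24), Add(-25, Mul(24, Pow(-7, -1)))), Add(-50, -9)) = Mul(Mul(37, Add(-25, Mul(24, Rational(-1, 7)))), -59) = Mul(Mul(37, Add(-25, Rational(-24, 7))), -59) = Mul(Mul(37, Rational(-199, 7)), -59) = Mul(Rational(-7363, 7), -59) = Rational(434417, 7)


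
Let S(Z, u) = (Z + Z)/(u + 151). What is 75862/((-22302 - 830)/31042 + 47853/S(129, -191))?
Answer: -25315263193/2476003379 ≈ -10.224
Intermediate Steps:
S(Z, u) = 2*Z/(151 + u) (S(Z, u) = (2*Z)/(151 + u) = 2*Z/(151 + u))
75862/((-22302 - 830)/31042 + 47853/S(129, -191)) = 75862/((-22302 - 830)/31042 + 47853/((2*129/(151 - 191)))) = 75862/(-23132*1/31042 + 47853/((2*129/(-40)))) = 75862/(-11566/15521 + 47853/((2*129*(-1/40)))) = 75862/(-11566/15521 + 47853/(-129/20)) = 75862/(-11566/15521 + 47853*(-20/129)) = 75862/(-11566/15521 - 319020/43) = 75862/(-4952006758/667403) = 75862*(-667403/4952006758) = -25315263193/2476003379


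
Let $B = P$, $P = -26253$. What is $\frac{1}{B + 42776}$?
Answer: $\frac{1}{16523} \approx 6.0522 \cdot 10^{-5}$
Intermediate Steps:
$B = -26253$
$\frac{1}{B + 42776} = \frac{1}{-26253 + 42776} = \frac{1}{16523}$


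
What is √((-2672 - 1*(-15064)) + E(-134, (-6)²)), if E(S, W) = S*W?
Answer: 4*√473 ≈ 86.994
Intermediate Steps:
√((-2672 - 1*(-15064)) + E(-134, (-6)²)) = √((-2672 - 1*(-15064)) - 134*(-6)²) = √((-2672 + 15064) - 134*36) = √(12392 - 4824) = √7568 = 4*√473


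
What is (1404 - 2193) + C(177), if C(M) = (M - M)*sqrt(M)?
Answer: -789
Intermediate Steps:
C(M) = 0 (C(M) = 0*sqrt(M) = 0)
(1404 - 2193) + C(177) = (1404 - 2193) + 0 = -789 + 0 = -789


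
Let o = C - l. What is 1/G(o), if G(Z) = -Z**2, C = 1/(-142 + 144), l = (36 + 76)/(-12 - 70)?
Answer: -6724/23409 ≈ -0.28724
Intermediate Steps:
l = -56/41 (l = 112/(-82) = 112*(-1/82) = -56/41 ≈ -1.3659)
C = 1/2 ≈ 0.50000
o = 153/82 (o = 1/2 - 1*(-56/41) = 1/2 + 56/41 = 153/82 ≈ 1.8659)
1/G(o) = 1/(-(153/82)**2) = 1/(-1*23409/6724) = 1/(-23409/6724) = -6724/23409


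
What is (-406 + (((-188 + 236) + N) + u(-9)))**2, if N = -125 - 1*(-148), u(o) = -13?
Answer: 121104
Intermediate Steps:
N = 23 (N = -125 + 148 = 23)
(-406 + (((-188 + 236) + N) + u(-9)))**2 = (-406 + (((-188 + 236) + 23) - 13))**2 = (-406 + ((48 + 23) - 13))**2 = (-406 + (71 - 13))**2 = (-406 + 58)**2 = (-348)**2 = 121104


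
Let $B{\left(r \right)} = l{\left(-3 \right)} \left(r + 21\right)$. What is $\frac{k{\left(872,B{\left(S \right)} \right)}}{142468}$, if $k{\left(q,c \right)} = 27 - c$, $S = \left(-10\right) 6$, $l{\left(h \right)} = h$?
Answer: $- \frac{45}{71234} \approx -0.00063172$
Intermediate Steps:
$S = -60$
$B{\left(r \right)} = -63 - 3 r$ ($B{\left(r \right)} = - 3 \left(r + 21\right) = - 3 \left(21 + r\right) = -63 - 3 r$)
$\frac{k{\left(872,B{\left(S \right)} \right)}}{142468} = \frac{27 - \left(-63 - -180\right)}{142468} = \left(27 - \left(-63 + 180\right)\right) \frac{1}{142468} = \left(27 - 117\right) \frac{1}{142468} = \left(-90\right) \frac{1}{142468} = - \frac{45}{71234}$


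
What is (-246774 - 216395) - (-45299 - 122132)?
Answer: -295738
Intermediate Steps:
(-246774 - 216395) - (-45299 - 122132) = -463169 - 1*(-167431) = -463169 + 167431 = -295738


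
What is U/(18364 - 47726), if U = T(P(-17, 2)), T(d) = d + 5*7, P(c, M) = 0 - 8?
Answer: -27/29362 ≈ -0.00091956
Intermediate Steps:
P(c, M) = -8
T(d) = 35 + d (T(d) = d + 35 = 35 + d)
U = 27 (U = 35 - 8 = 27)
U/(18364 - 47726) = 27/(18364 - 47726) = 27/(-29362) = 27*(-1/29362) = -27/29362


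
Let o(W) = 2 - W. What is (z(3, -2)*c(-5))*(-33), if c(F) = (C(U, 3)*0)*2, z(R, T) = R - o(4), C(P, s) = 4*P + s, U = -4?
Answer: 0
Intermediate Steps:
C(P, s) = s + 4*P
z(R, T) = 2 + R (z(R, T) = R - (2 - 1*4) = R - (2 - 4) = R - 1*(-2) = R + 2 = 2 + R)
c(F) = 0 (c(F) = ((3 + 4*(-4))*0)*2 = ((3 - 16)*0)*2 = -13*0*2 = 0*2 = 0)
(z(3, -2)*c(-5))*(-33) = ((2 + 3)*0)*(-33) = (5*0)*(-33) = 0*(-33) = 0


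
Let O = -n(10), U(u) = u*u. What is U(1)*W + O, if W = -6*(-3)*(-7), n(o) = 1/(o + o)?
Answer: -2521/20 ≈ -126.05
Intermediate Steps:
n(o) = 1/(2*o)
U(u) = u²
O = -1/20 (O = -1/(2*10) = -1*1/20 = -1/20 ≈ -0.050000)
W = -126 (W = 18*(-7) = -126)
U(1)*W + O = 1²*(-126) - 1/20 = 1*(-126) - 1/20 = -126 - 1/20 = -2521/20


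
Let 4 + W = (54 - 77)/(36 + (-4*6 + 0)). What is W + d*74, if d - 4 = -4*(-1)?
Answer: 7033/12 ≈ 586.08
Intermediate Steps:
W = -71/12 (W = -4 + (54 - 77)/(36 + (-4*6 + 0)) = -4 - 23/(36 + (-24 + 0)) = -4 - 23/(36 - 24) = -4 - 23/12 = -71/12 ≈ -5.9167)
d = 8 (d = 4 - 4*(-1) = 4 + 4 = 8)
W + d*74 = -71/12 + 8*74 = -71/12 + 592 = 7033/12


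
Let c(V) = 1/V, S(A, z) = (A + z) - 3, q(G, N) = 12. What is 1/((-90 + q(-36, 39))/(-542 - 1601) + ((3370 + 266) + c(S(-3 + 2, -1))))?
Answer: 10715/38957987 ≈ 0.00027504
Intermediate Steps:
S(A, z) = -3 + A + z
1/((-90 + q(-36, 39))/(-542 - 1601) + ((3370 + 266) + c(S(-3 + 2, -1)))) = 1/((-90 + 12)/(-542 - 1601) + ((3370 + 266) + 1/(-3 + (-3 + 2) - 1))) = 1/(-78/(-2143) + (3636 + 1/(-3 - 1 - 1))) = 1/(-78*(-1/2143) + (3636 + 1/(-5))) = 1/(78/2143 + (3636 - 1/5)) = 1/(78/2143 + 18179/5) = 1/(38957987/10715) = 10715/38957987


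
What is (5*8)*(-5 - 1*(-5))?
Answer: 0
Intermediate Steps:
(5*8)*(-5 - 1*(-5)) = 40*(-5 + 5) = 40*0 = 0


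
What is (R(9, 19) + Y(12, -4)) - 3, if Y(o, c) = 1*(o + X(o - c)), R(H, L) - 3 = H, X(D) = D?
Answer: 37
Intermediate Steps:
R(H, L) = 3 + H
Y(o, c) = -c + 2*o (Y(o, c) = 1*(o + (o - c)) = 1*(-c + 2*o) = -c + 2*o)
(R(9, 19) + Y(12, -4)) - 3 = ((3 + 9) + (-1*(-4) + 2*12)) - 3 = (12 + (4 + 24)) - 3 = (12 + 28) - 3 = 40 - 3 = 37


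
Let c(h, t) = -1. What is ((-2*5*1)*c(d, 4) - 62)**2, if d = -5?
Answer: 2704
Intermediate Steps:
((-2*5*1)*c(d, 4) - 62)**2 = ((-2*5*1)*(-1) - 62)**2 = (-10*1*(-1) - 62)**2 = (-10*(-1) - 62)**2 = (10 - 62)**2 = (-52)**2 = 2704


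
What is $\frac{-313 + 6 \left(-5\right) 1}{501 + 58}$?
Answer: $- \frac{343}{559} \approx -0.6136$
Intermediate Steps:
$\frac{-313 + 6 \left(-5\right) 1}{501 + 58} = \frac{-313 - 30}{559} = \left(-313 - 30\right) \frac{1}{559} = \left(-343\right) \frac{1}{559} = - \frac{343}{559}$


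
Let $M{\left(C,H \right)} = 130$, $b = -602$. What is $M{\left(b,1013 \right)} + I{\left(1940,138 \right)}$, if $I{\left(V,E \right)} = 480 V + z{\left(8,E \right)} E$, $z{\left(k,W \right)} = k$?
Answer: $932434$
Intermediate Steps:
$I{\left(V,E \right)} = 8 E + 480 V$ ($I{\left(V,E \right)} = 480 V + 8 E = 8 E + 480 V$)
$M{\left(b,1013 \right)} + I{\left(1940,138 \right)} = 130 + \left(8 \cdot 138 + 480 \cdot 1940\right) = 130 + \left(1104 + 931200\right) = 130 + 932304 = 932434$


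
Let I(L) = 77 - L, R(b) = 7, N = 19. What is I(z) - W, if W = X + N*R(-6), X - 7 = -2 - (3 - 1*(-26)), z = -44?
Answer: 12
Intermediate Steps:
X = -24 (X = 7 + (-2 - (3 - 1*(-26))) = 7 + (-2 - (3 + 26)) = 7 + (-2 - 1*29) = 7 + (-2 - 29) = 7 - 31 = -24)
W = 109 (W = -24 + 19*7 = -24 + 133 = 109)
I(z) - W = (77 - 1*(-44)) - 1*109 = (77 + 44) - 109 = 121 - 109 = 12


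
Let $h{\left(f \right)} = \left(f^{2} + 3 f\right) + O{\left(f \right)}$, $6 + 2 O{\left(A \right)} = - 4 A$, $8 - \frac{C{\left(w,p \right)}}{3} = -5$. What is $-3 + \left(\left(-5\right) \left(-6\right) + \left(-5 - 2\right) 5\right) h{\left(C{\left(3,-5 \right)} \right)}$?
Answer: $-7788$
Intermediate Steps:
$C{\left(w,p \right)} = 39$ ($C{\left(w,p \right)} = 24 - -15 = 24 + 15 = 39$)
$O{\left(A \right)} = -3 - 2 A$ ($O{\left(A \right)} = -3 + \frac{\left(-4\right) A}{2} = -3 - 2 A$)
$h{\left(f \right)} = -3 + f + f^{2}$ ($h{\left(f \right)} = \left(f^{2} + 3 f\right) - \left(3 + 2 f\right) = -3 + f + f^{2}$)
$-3 + \left(\left(-5\right) \left(-6\right) + \left(-5 - 2\right) 5\right) h{\left(C{\left(3,-5 \right)} \right)} = -3 + \left(\left(-5\right) \left(-6\right) + \left(-5 - 2\right) 5\right) \left(-3 + 39 + 39^{2}\right) = -3 + \left(30 - 35\right) \left(-3 + 39 + 1521\right) = -3 + \left(30 - 35\right) 1557 = -3 - 7785 = -7788$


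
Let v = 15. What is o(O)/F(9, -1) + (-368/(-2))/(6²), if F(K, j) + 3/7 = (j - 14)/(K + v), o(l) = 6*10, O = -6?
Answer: -27526/531 ≈ -51.838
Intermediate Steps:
o(l) = 60
F(K, j) = -3/7 + (-14 + j)/(15 + K) (F(K, j) = -3/7 + (j - 14)/(K + 15) = -3/7 + (-14 + j)/(15 + K))
o(O)/F(9, -1) + (-368/(-2))/(6²) = 60/(((-143 - 3*9 + 7*(-1))/(7*(15 + 9)))) + (-368/(-2))/(6²) = 60/(((⅐)*(-143 - 27 - 7)/24)) - 368*(-½)/36 = 60/(((⅐)*(1/24)*(-177))) + 184*(1/36) = 60/(-59/56) + 46/9 = 60*(-56/59) + 46/9 = -3360/59 + 46/9 = -27526/531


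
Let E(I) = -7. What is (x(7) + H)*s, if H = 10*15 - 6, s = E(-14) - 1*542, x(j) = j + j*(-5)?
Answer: -63684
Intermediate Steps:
x(j) = -4*j (x(j) = j - 5*j = -4*j)
s = -549 (s = -7 - 1*542 = -7 - 542 = -549)
H = 144 (H = 150 - 6 = 144)
(x(7) + H)*s = (-4*7 + 144)*(-549) = (-28 + 144)*(-549) = 116*(-549) = -63684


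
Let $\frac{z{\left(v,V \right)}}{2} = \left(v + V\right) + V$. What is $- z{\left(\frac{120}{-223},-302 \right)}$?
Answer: $\frac{269624}{223} \approx 1209.1$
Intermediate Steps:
$z{\left(v,V \right)} = 2 v + 4 V$ ($z{\left(v,V \right)} = 2 \left(\left(v + V\right) + V\right) = 2 \left(\left(V + v\right) + V\right) = 2 \left(v + 2 V\right) = 2 v + 4 V$)
$- z{\left(\frac{120}{-223},-302 \right)} = - (2 \frac{120}{-223} + 4 \left(-302\right)) = - (2 \cdot 120 \left(- \frac{1}{223}\right) - 1208) = - (2 \left(- \frac{120}{223}\right) - 1208) = - (- \frac{240}{223} - 1208) = \left(-1\right) \left(- \frac{269624}{223}\right) = \frac{269624}{223}$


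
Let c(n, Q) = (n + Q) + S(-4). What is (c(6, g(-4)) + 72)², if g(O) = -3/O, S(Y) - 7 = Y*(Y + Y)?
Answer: 221841/16 ≈ 13865.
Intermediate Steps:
S(Y) = 7 + 2*Y² (S(Y) = 7 + Y*(Y + Y) = 7 + Y*(2*Y) = 7 + 2*Y²)
c(n, Q) = 39 + Q + n (c(n, Q) = (n + Q) + (7 + 2*(-4)²) = (Q + n) + (7 + 2*16) = (Q + n) + (7 + 32) = (Q + n) + 39 = 39 + Q + n)
(c(6, g(-4)) + 72)² = ((39 - 3/(-4) + 6) + 72)² = ((39 - 3*(-¼) + 6) + 72)² = ((39 + ¾ + 6) + 72)² = (183/4 + 72)² = (471/4)² = 221841/16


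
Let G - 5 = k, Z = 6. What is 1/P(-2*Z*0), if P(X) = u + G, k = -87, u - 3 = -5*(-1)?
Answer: -1/74 ≈ -0.013514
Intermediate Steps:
u = 8 (u = 3 - 5*(-1) = 3 + 5 = 8)
G = -82 (G = 5 - 87 = -82)
P(X) = -74 (P(X) = 8 - 82 = -74)
1/P(-2*Z*0) = 1/(-74) = -1/74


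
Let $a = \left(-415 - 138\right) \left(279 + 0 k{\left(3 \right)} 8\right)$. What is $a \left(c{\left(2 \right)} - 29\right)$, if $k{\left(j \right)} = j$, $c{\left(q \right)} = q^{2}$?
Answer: $3857175$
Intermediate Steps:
$a = -154287$ ($a = \left(-415 - 138\right) \left(279 + 0 \cdot 3 \cdot 8\right) = - 553 \left(279 + 0 \cdot 8\right) = - 553 \left(279 + 0\right) = \left(-553\right) 279 = -154287$)
$a \left(c{\left(2 \right)} - 29\right) = - 154287 \left(2^{2} - 29\right) = - 154287 \left(4 - 29\right) = \left(-154287\right) \left(-25\right) = 3857175$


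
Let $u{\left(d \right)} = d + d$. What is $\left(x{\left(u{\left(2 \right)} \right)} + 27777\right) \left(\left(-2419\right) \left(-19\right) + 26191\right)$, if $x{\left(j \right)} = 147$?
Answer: $2014772448$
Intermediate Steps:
$u{\left(d \right)} = 2 d$
$\left(x{\left(u{\left(2 \right)} \right)} + 27777\right) \left(\left(-2419\right) \left(-19\right) + 26191\right) = \left(147 + 27777\right) \left(\left(-2419\right) \left(-19\right) + 26191\right) = 27924 \left(45961 + 26191\right) = 27924 \cdot 72152 = 2014772448$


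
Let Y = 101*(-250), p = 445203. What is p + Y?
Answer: 419953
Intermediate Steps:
Y = -25250
p + Y = 445203 - 25250 = 419953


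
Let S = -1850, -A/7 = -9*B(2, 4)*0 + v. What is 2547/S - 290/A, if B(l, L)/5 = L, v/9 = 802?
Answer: -64076611/46736550 ≈ -1.3710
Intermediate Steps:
v = 7218 (v = 9*802 = 7218)
B(l, L) = 5*L
A = -50526 (A = -7*(-45*4*0 + 7218) = -7*(-9*20*0 + 7218) = -7*(-180*0 + 7218) = -7*(0 + 7218) = -7*7218 = -50526)
2547/S - 290/A = 2547/(-1850) - 290/(-50526) = 2547*(-1/1850) - 290*(-1/50526) = -2547/1850 + 145/25263 = -64076611/46736550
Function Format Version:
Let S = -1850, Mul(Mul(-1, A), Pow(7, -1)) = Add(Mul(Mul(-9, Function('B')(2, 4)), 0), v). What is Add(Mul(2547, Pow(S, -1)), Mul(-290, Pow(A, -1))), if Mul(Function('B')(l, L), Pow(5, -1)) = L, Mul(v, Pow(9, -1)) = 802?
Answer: Rational(-64076611, 46736550) ≈ -1.3710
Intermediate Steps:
v = 7218 (v = Mul(9, 802) = 7218)
Function('B')(l, L) = Mul(5, L)
A = -50526 (A = Mul(-7, Add(Mul(Mul(-9, Mul(5, 4)), 0), 7218)) = Mul(-7, Add(Mul(Mul(-9, 20), 0), 7218)) = Mul(-7, Add(Mul(-180, 0), 7218)) = Mul(-7, Add(0, 7218)) = Mul(-7, 7218) = -50526)
Add(Mul(2547, Pow(S, -1)), Mul(-290, Pow(A, -1))) = Add(Mul(2547, Pow(-1850, -1)), Mul(-290, Pow(-50526, -1))) = Add(Mul(2547, Rational(-1, 1850)), Mul(-290, Rational(-1, 50526))) = Add(Rational(-2547, 1850), Rational(145, 25263)) = Rational(-64076611, 46736550)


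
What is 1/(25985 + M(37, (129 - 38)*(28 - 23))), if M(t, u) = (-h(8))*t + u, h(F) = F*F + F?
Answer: 1/23776 ≈ 4.2059e-5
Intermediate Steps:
h(F) = F + F**2 (h(F) = F**2 + F = F + F**2)
M(t, u) = u - 72*t (M(t, u) = (-8*(1 + 8))*t + u = (-8*9)*t + u = (-1*72)*t + u = -72*t + u = u - 72*t)
1/(25985 + M(37, (129 - 38)*(28 - 23))) = 1/(25985 + ((129 - 38)*(28 - 23) - 72*37)) = 1/(25985 + (91*5 - 2664)) = 1/(25985 + (455 - 2664)) = 1/(25985 - 2209) = 1/23776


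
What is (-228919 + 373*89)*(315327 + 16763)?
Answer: -64997318980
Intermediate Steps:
(-228919 + 373*89)*(315327 + 16763) = (-228919 + 33197)*332090 = -195722*332090 = -64997318980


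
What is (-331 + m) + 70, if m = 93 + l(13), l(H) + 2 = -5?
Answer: -175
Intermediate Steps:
l(H) = -7 (l(H) = -2 - 5 = -7)
m = 86 (m = 93 - 7 = 86)
(-331 + m) + 70 = (-331 + 86) + 70 = -245 + 70 = -175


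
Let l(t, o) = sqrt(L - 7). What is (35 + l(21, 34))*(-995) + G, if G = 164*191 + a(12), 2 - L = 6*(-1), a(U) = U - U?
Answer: -4496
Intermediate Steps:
a(U) = 0
L = 8 (L = 2 - 6*(-1) = 2 - 1*(-6) = 2 + 6 = 8)
l(t, o) = 1 (l(t, o) = sqrt(8 - 7) = sqrt(1) = 1)
G = 31324 (G = 164*191 + 0 = 31324 + 0 = 31324)
(35 + l(21, 34))*(-995) + G = (35 + 1)*(-995) + 31324 = 36*(-995) + 31324 = -35820 + 31324 = -4496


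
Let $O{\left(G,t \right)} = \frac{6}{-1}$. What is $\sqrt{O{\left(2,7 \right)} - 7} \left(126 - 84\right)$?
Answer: $42 i \sqrt{13} \approx 151.43 i$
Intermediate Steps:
$O{\left(G,t \right)} = -6$ ($O{\left(G,t \right)} = 6 \left(-1\right) = -6$)
$\sqrt{O{\left(2,7 \right)} - 7} \left(126 - 84\right) = \sqrt{-6 - 7} \left(126 - 84\right) = \sqrt{-13} \cdot 42 = i \sqrt{13} \cdot 42 = 42 i \sqrt{13}$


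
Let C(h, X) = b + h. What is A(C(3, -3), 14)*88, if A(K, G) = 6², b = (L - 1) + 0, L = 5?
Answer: 3168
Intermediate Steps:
b = 4 (b = (5 - 1) + 0 = 4 + 0 = 4)
C(h, X) = 4 + h
A(K, G) = 36
A(C(3, -3), 14)*88 = 36*88 = 3168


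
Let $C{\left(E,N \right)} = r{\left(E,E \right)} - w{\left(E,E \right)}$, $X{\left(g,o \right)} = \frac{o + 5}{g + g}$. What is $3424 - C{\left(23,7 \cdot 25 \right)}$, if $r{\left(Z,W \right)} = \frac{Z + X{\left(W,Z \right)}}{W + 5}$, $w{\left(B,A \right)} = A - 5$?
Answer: $\frac{2216105}{644} \approx 3441.2$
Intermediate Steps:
$w{\left(B,A \right)} = -5 + A$
$X{\left(g,o \right)} = \frac{5 + o}{2 g}$
$r{\left(Z,W \right)} = \frac{Z + \frac{5 + Z}{2 W}}{5 + W}$ ($r{\left(Z,W \right)} = \frac{Z + \frac{5 + Z}{2 W}}{W + 5} = \frac{Z + \frac{5 + Z}{2 W}}{5 + W}$)
$C{\left(E,N \right)} = 5 - E + \frac{5 + E + 2 E^{2}}{2 E \left(5 + E\right)}$ ($C{\left(E,N \right)} = \frac{5 + E + 2 E E}{2 E \left(5 + E\right)} - \left(-5 + E\right) = \frac{5 + E + 2 E^{2}}{2 E \left(5 + E\right)} - \left(-5 + E\right) = 5 - E + \frac{5 + E + 2 E^{2}}{2 E \left(5 + E\right)}$)
$3424 - C{\left(23,7 \cdot 25 \right)} = 3424 - \frac{\frac{5}{2} + 23^{2} - 23^{3} + \frac{51}{2} \cdot 23}{23 \left(5 + 23\right)} = 3424 - \frac{\frac{5}{2} + 529 - 12167 + \frac{1173}{2}}{23 \cdot 28} = 3424 - \frac{1}{23} \cdot \frac{1}{28} \left(\frac{5}{2} + 529 - 12167 + \frac{1173}{2}\right) = 3424 - \frac{1}{23} \cdot \frac{1}{28} \left(-11049\right) = 3424 - - \frac{11049}{644} = 3424 + \frac{11049}{644} = \frac{2216105}{644}$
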